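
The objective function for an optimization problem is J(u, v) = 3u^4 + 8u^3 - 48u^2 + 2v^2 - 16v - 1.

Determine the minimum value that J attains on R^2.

J(u,v) separates as P(u) + Q(v) − 1, so its minimum is min P + min Q − 1.
P'(u) = 12u(u - 2)(u + 4) vanishes at u ∈ {-4, 0, 2}; Q'(v) = 4v - 16 vanishes at v ∈ {4}.
Local minima of P (where P''>0): P(-4)=-512, P(2)=-80. Local minima of Q: Q(4)=-32.
So the global minimum of J is P(-4) + Q(4) − 1 = -512 − 32 − 1 = -545, attained at (-4, 4).

-545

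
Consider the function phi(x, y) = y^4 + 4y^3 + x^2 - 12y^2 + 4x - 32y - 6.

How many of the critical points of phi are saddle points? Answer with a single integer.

1

phi separates as a function of x plus a function of y, so ∇phi=0 decouples.
∂phi/∂x = 2(x + 2) = 0 at x ∈ {-2}; ∂phi/∂y = 4(y - 2)(y + 1)(y + 4) = 0 at y ∈ {-4, -1, 2}.
The Hessian is diagonal: diag(phi_xx, phi_yy). Second derivatives: phi_xx(-2)=2; phi_yy(-4)=72, phi_yy(-1)=-36, phi_yy(2)=72.
Saddle points occur where the two diagonal entries have opposite signs: (-2, -1). Count: 1.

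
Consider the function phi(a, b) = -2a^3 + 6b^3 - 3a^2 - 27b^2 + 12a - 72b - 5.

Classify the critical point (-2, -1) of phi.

saddle point

The mixed partial ∂²phi/∂a∂b is 0, so the Hessian at any point is diag(phi_aa, phi_bb) = diag(-6(2a + 1), 18(2b - 3)).
At (-2, -1): H = diag(18, -90).
The eigenvalues have opposite signs, so H is indefinite: a saddle point.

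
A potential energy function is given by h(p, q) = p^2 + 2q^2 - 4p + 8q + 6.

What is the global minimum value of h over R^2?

h(p,q) separates as A(p) + B(q) + 6, so its minimum is min A + min B + 6.
A'(p) = 2p - 4 vanishes at p ∈ {2}; B'(q) = 4q + 8 vanishes at q ∈ {-2}.
Local minima of A (where A''>0): A(2)=-4. Local minima of B: B(-2)=-8.
So the global minimum of h is A(2) + B(-2) + 6 = -4 − 8 + 6 = -6, attained at (2, -2).

-6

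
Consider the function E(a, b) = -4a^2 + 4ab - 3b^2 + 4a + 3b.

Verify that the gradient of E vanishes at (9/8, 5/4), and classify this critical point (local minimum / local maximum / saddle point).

local maximum

∇E = (-8a + 4b + 4, 4a - 6b + 3); substituting (9/8, 5/4) gives ∇E = (0, 0), so (9/8, 5/4) is indeed a critical point.
The Hessian of E is constant: H = [[-8, 4], [4, -6]].
det(H) = (-8)·(-6) − 4² = 32.
det(H) > 0 and tr(H) = -14 < 0, so H is negative definite and the point is a local maximum.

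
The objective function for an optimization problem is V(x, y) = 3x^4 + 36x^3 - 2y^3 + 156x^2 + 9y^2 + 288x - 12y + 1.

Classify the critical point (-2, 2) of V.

The mixed partial ∂²V/∂x∂y is 0, so the Hessian at any point is diag(V_xx, V_yy) = diag(12(3x^2 + 18x + 26), 6(-2y + 3)).
At (-2, 2): H = diag(24, -6).
The eigenvalues have opposite signs, so H is indefinite: a saddle point.

saddle point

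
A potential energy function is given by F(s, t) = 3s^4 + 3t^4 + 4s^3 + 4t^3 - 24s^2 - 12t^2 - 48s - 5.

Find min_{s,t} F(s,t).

F(s,t) separates as P(s) + Q(t) − 5, so its minimum is min P + min Q − 5.
P'(s) = 12(s - 2)(s + 1)(s + 2) vanishes at s ∈ {-2, -1, 2}; Q'(t) = 12t(t - 1)(t + 2) vanishes at t ∈ {-2, 0, 1}.
Local minima of P (where P''>0): P(-2)=16, P(2)=-112. Local minima of Q: Q(-2)=-32, Q(1)=-5.
So the global minimum of F is P(2) + Q(-2) − 5 = -112 − 32 − 5 = -149, attained at (2, -2).

-149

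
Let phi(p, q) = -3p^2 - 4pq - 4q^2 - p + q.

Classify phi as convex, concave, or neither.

concave

phi is quadratic, so its Hessian is the constant matrix H = [[-6, -4], [-4, -8]].
det(H) = 32, tr(H) = -14.
det(H) > 0 and tr(H) < 0, so H is negative definite everywhere: concave.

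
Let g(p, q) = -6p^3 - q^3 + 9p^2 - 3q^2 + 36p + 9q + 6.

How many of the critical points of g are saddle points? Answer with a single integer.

g separates as a function of p plus a function of q, so ∇g=0 decouples.
∂g/∂p = -18(p - 2)(p + 1) = 0 at p ∈ {-1, 2}; ∂g/∂q = -3(q - 1)(q + 3) = 0 at q ∈ {-3, 1}.
The Hessian is diagonal: diag(g_pp, g_qq). Second derivatives: g_pp(-1)=54, g_pp(2)=-54; g_qq(-3)=12, g_qq(1)=-12.
Saddle points occur where the two diagonal entries have opposite signs: (-1, 1), (2, -3). Count: 2.

2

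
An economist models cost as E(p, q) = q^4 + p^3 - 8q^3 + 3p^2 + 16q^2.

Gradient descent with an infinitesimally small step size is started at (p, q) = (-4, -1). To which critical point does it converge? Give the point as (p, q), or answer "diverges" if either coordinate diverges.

diverges

E is separable, so gradient descent decouples: p follows -∂E/∂p, q follows -∂E/∂q.
∂E/∂p = 3p(p + 2); at p=-4 this is 24, so p decreases.
∂E/∂q = 4q(q - 4)(q - 2); at q=-1 this is -60, so q increases.
The p-coordinate has no critical point in that direction and runs off to infinity.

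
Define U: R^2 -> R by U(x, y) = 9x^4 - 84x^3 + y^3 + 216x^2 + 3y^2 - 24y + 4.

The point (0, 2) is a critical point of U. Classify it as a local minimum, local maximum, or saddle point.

local minimum

The mixed partial ∂²U/∂x∂y is 0, so the Hessian at any point is diag(U_xx, U_yy) = diag(36(3x^2 - 14x + 12), 6(y + 1)).
At (0, 2): H = diag(432, 18).
Both eigenvalues are positive, so H is positive definite: a local minimum.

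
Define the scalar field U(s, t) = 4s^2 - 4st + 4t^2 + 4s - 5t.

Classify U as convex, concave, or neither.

U is quadratic, so its Hessian is the constant matrix H = [[8, -4], [-4, 8]].
det(H) = 48, tr(H) = 16.
det(H) > 0 and tr(H) > 0, so H is positive definite everywhere: convex.

convex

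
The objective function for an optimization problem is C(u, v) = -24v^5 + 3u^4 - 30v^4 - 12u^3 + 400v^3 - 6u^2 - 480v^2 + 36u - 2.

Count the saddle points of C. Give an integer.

6

C separates as a function of u plus a function of v, so ∇C=0 decouples.
∂C/∂u = 12(u - 3)(u - 1)(u + 1) = 0 at u ∈ {-1, 1, 3}; ∂C/∂v = -120v(v - 2)(v - 1)(v + 4) = 0 at v ∈ {-4, 0, 1, 2}.
The Hessian is diagonal: diag(C_uu, C_vv). Second derivatives: C_uu(-1)=96, C_uu(1)=-48, C_uu(3)=96; C_vv(-4)=14400, C_vv(0)=-960, C_vv(1)=600, C_vv(2)=-1440.
Saddle points occur where the two diagonal entries have opposite signs: (-1, 0), (-1, 2), (1, -4), (1, 1), (3, 0), (3, 2). Count: 6.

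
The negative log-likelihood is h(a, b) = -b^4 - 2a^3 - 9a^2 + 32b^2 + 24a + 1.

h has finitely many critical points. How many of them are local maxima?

h separates as a function of a plus a function of b, so ∇h=0 decouples.
∂h/∂a = -6(a - 1)(a + 4) = 0 at a ∈ {-4, 1}; ∂h/∂b = -4b(b - 4)(b + 4) = 0 at b ∈ {-4, 0, 4}.
The Hessian is diagonal: diag(h_aa, h_bb). Second derivatives: h_aa(-4)=30, h_aa(1)=-30; h_bb(-4)=-128, h_bb(0)=64, h_bb(4)=-128.
Local maxima occur where both diagonal entries negative: (1, -4), (1, 4). Count: 2.

2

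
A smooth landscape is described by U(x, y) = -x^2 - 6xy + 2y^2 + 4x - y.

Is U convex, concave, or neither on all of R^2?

neither

U is quadratic, so its Hessian is the constant matrix H = [[-2, -6], [-6, 4]].
det(H) = -44, tr(H) = 2.
det(H) < 0, so H is indefinite: neither convex nor concave.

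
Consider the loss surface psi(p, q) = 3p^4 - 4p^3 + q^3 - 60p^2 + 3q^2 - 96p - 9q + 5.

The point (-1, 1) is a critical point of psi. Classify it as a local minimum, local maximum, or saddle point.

saddle point

The mixed partial ∂²psi/∂p∂q is 0, so the Hessian at any point is diag(psi_pp, psi_qq) = diag(12(3p^2 - 2p - 10), 6(q + 1)).
At (-1, 1): H = diag(-60, 12).
The eigenvalues have opposite signs, so H is indefinite: a saddle point.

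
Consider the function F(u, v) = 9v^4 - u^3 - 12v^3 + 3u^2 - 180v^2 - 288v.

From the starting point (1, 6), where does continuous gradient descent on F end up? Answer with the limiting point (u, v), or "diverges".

(0, 4)

F is separable, so gradient descent decouples: u follows -∂F/∂u, v follows -∂F/∂v.
∂F/∂u = -3u(u - 2); at u=1 this is 3, so u decreases.
∂F/∂v = 36(v - 4)(v + 1)(v + 2); at v=6 this is 4032, so v decreases.
u converges to its nearest critical value 0 (a local min of the u-part); v converges to 4. The iterate converges to (0, 4).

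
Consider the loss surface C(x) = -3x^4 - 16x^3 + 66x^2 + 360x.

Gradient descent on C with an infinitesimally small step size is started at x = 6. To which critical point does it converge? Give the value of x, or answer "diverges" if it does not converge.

diverges

C'(x) = -12(x - 3)(x + 2)(x + 5), so C'(6) = -3168.
Gradient descent moves in the -C' direction, i.e. x is increasing.
There is no critical point above x=6, and C' keeps the same sign, so the iterate runs off to +∞.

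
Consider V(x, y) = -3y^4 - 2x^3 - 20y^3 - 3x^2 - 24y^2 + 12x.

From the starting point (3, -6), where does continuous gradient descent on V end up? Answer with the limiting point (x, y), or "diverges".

diverges

V is separable, so gradient descent decouples: x follows -∂V/∂x, y follows -∂V/∂y.
∂V/∂x = -6(x - 1)(x + 2); at x=3 this is -60, so x increases.
∂V/∂y = -12y(y + 1)(y + 4); at y=-6 this is 720, so y decreases.
The x-coordinate has no critical point in that direction and runs off to infinity.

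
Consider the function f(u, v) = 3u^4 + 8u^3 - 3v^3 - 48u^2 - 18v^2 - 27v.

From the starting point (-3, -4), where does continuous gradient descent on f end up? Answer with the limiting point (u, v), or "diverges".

f is separable, so gradient descent decouples: u follows -∂f/∂u, v follows -∂f/∂v.
∂f/∂u = 12u(u - 2)(u + 4); at u=-3 this is 180, so u decreases.
∂f/∂v = -9(v + 1)(v + 3); at v=-4 this is -27, so v increases.
u converges to its nearest critical value -4 (a local min of the u-part); v converges to -3. The iterate converges to (-4, -3).

(-4, -3)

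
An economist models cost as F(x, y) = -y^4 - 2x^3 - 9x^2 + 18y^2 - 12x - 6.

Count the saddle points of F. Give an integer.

3

F separates as a function of x plus a function of y, so ∇F=0 decouples.
∂F/∂x = -6(x + 1)(x + 2) = 0 at x ∈ {-2, -1}; ∂F/∂y = -4y(y - 3)(y + 3) = 0 at y ∈ {-3, 0, 3}.
The Hessian is diagonal: diag(F_xx, F_yy). Second derivatives: F_xx(-2)=6, F_xx(-1)=-6; F_yy(-3)=-72, F_yy(0)=36, F_yy(3)=-72.
Saddle points occur where the two diagonal entries have opposite signs: (-2, -3), (-2, 3), (-1, 0). Count: 3.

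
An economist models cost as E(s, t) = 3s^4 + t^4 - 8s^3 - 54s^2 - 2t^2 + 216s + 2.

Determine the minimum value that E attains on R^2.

-674

E(s,t) separates as P(s) + Q(t) + 2, so its minimum is min P + min Q + 2.
P'(s) = 12(s - 3)(s - 2)(s + 3) vanishes at s ∈ {-3, 2, 3}; Q'(t) = 4t(t - 1)(t + 1) vanishes at t ∈ {-1, 0, 1}.
Local minima of P (where P''>0): P(-3)=-675, P(3)=189. Local minima of Q: Q(-1)=-1, Q(1)=-1.
So the global minimum of E is P(-3) + Q(-1) + 2 = -675 − 1 + 2 = -674, attained at (-3, -1).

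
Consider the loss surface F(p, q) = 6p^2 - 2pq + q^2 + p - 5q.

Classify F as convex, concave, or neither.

convex

F is quadratic, so its Hessian is the constant matrix H = [[12, -2], [-2, 2]].
det(H) = 20, tr(H) = 14.
det(H) > 0 and tr(H) > 0, so H is positive definite everywhere: convex.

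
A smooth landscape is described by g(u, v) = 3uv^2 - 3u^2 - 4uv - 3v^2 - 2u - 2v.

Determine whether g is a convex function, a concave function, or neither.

neither

The term 3uv^2 is cubic, so the Hessian is not constant.
∂²g/∂v² = 6u - 6, which takes both signs as u varies (negative for sufficiently negative u). A diagonal entry of the Hessian changing sign means the Hessian is neither positive- nor negative-semidefinite on all of R^2.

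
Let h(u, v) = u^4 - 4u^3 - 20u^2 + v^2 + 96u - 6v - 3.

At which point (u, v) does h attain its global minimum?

h(u,v) separates as P(u) + Q(v) − 3, so its minimum is min P + min Q − 3.
P'(u) = 4(u - 4)(u - 2)(u + 3) vanishes at u ∈ {-3, 2, 4}; Q'(v) = 2v - 6 vanishes at v ∈ {3}.
Local minima of P (where P''>0): P(-3)=-279, P(4)=64. Local minima of Q: Q(3)=-9.
So the global minimum of h is P(-3) + Q(3) − 3 = -279 − 9 − 3 = -291, attained at (-3, 3).

(-3, 3)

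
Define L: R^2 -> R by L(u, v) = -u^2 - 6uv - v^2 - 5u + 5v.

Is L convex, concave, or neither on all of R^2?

neither

L is quadratic, so its Hessian is the constant matrix H = [[-2, -6], [-6, -2]].
det(H) = -32, tr(H) = -4.
det(H) < 0, so H is indefinite: neither convex nor concave.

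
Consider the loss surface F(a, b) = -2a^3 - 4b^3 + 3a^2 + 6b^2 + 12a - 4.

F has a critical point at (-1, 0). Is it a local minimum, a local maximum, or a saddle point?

The mixed partial ∂²F/∂a∂b is 0, so the Hessian at any point is diag(F_aa, F_bb) = diag(6(-2a + 1), 12(-2b + 1)).
At (-1, 0): H = diag(18, 12).
Both eigenvalues are positive, so H is positive definite: a local minimum.

local minimum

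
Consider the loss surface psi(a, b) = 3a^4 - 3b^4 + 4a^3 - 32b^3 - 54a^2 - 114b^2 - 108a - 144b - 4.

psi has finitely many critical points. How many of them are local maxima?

2

psi separates as a function of a plus a function of b, so ∇psi=0 decouples.
∂psi/∂a = 12(a - 3)(a + 1)(a + 3) = 0 at a ∈ {-3, -1, 3}; ∂psi/∂b = -12(b + 1)(b + 3)(b + 4) = 0 at b ∈ {-4, -3, -1}.
The Hessian is diagonal: diag(psi_aa, psi_bb). Second derivatives: psi_aa(-3)=144, psi_aa(-1)=-96, psi_aa(3)=288; psi_bb(-4)=-36, psi_bb(-3)=24, psi_bb(-1)=-72.
Local maxima occur where both diagonal entries negative: (-1, -4), (-1, -1). Count: 2.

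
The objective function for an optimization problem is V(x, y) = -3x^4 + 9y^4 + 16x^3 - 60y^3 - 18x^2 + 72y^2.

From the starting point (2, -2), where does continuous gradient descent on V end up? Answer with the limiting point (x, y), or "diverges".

V is separable, so gradient descent decouples: x follows -∂V/∂x, y follows -∂V/∂y.
∂V/∂x = -12x(x - 3)(x - 1); at x=2 this is 24, so x decreases.
∂V/∂y = 36y(y - 4)(y - 1); at y=-2 this is -1296, so y increases.
x converges to its nearest critical value 1 (a local min of the x-part); y converges to 0. The iterate converges to (1, 0).

(1, 0)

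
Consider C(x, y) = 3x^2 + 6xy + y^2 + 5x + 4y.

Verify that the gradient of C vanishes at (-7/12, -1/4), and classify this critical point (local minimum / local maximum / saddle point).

saddle point

∇C = (6x + 6y + 5, 6x + 2y + 4); substituting (-7/12, -1/4) gives ∇C = (0, 0), so (-7/12, -1/4) is indeed a critical point.
The Hessian of C is constant: H = [[6, 6], [6, 2]].
det(H) = 6·2 − 6² = -24.
Since det(H) < 0, H is indefinite and the critical point is a saddle point.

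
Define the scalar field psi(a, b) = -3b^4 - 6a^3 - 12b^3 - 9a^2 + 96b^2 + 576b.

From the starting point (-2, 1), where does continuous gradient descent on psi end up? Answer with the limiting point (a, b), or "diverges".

(-1, -3)

psi is separable, so gradient descent decouples: a follows -∂psi/∂a, b follows -∂psi/∂b.
∂psi/∂a = -18a(a + 1); at a=-2 this is -36, so a increases.
∂psi/∂b = -12(b - 4)(b + 3)(b + 4); at b=1 this is 720, so b decreases.
a converges to its nearest critical value -1 (a local min of the a-part); b converges to -3. The iterate converges to (-1, -3).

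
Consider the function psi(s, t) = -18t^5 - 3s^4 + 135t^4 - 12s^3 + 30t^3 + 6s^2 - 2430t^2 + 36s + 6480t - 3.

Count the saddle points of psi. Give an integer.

6

psi separates as a function of s plus a function of t, so ∇psi=0 decouples.
∂psi/∂s = -12(s - 1)(s + 1)(s + 3) = 0 at s ∈ {-3, -1, 1}; ∂psi/∂t = -90(t - 4)(t - 3)(t - 2)(t + 3) = 0 at t ∈ {-3, 2, 3, 4}.
The Hessian is diagonal: diag(psi_ss, psi_tt). Second derivatives: psi_ss(-3)=-96, psi_ss(-1)=48, psi_ss(1)=-96; psi_tt(-3)=18900, psi_tt(2)=-900, psi_tt(3)=540, psi_tt(4)=-1260.
Saddle points occur where the two diagonal entries have opposite signs: (-3, -3), (-3, 3), (-1, 2), (-1, 4), (1, -3), (1, 3). Count: 6.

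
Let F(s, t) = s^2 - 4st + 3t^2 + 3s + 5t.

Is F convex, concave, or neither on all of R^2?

neither

F is quadratic, so its Hessian is the constant matrix H = [[2, -4], [-4, 6]].
det(H) = -4, tr(H) = 8.
det(H) < 0, so H is indefinite: neither convex nor concave.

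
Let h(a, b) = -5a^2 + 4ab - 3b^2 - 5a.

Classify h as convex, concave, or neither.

h is quadratic, so its Hessian is the constant matrix H = [[-10, 4], [4, -6]].
det(H) = 44, tr(H) = -16.
det(H) > 0 and tr(H) < 0, so H is negative definite everywhere: concave.

concave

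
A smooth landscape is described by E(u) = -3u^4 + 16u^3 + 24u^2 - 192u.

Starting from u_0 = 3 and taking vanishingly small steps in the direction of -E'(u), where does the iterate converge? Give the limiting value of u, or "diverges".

E'(u) = -12(u - 4)(u - 2)(u + 2), so E'(3) = 60.
Gradient descent moves in the -E' direction, i.e. u is decreasing.
The nearest critical point in that direction is u = 2, where E'' = 96 > 0 (a local minimum). The iterate converges there.

2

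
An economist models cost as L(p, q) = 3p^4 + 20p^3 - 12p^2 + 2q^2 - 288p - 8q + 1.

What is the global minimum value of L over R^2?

-423

L(p,q) separates as A(p) + B(q) + 1, so its minimum is min A + min B + 1.
A'(p) = 12(p - 2)(p + 3)(p + 4) vanishes at p ∈ {-4, -3, 2}; B'(q) = 4q - 8 vanishes at q ∈ {2}.
Local minima of A (where A''>0): A(-4)=448, A(2)=-416. Local minima of B: B(2)=-8.
So the global minimum of L is A(2) + B(2) + 1 = -416 − 8 + 1 = -423, attained at (2, 2).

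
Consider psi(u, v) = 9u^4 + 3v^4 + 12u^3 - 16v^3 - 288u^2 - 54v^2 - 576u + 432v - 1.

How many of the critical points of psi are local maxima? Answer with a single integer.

psi separates as a function of u plus a function of v, so ∇psi=0 decouples.
∂psi/∂u = 36(u - 4)(u + 1)(u + 4) = 0 at u ∈ {-4, -1, 4}; ∂psi/∂v = 12(v - 4)(v - 3)(v + 3) = 0 at v ∈ {-3, 3, 4}.
The Hessian is diagonal: diag(psi_uu, psi_vv). Second derivatives: psi_uu(-4)=864, psi_uu(-1)=-540, psi_uu(4)=1440; psi_vv(-3)=504, psi_vv(3)=-72, psi_vv(4)=84.
Local maxima occur where both diagonal entries negative: (-1, 3). Count: 1.

1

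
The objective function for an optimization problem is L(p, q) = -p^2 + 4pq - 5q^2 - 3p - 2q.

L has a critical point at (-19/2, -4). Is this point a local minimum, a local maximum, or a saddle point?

local maximum

The Hessian of L is constant: H = [[-2, 4], [4, -10]].
det(H) = (-2)·(-10) − 4² = 4.
det(H) > 0 and tr(H) = -12 < 0, so H is negative definite and the point is a local maximum.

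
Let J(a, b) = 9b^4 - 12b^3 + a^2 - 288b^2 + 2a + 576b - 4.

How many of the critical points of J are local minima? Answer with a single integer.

2

J separates as a function of a plus a function of b, so ∇J=0 decouples.
∂J/∂a = 2(a + 1) = 0 at a ∈ {-1}; ∂J/∂b = 36(b - 4)(b - 1)(b + 4) = 0 at b ∈ {-4, 1, 4}.
The Hessian is diagonal: diag(J_aa, J_bb). Second derivatives: J_aa(-1)=2; J_bb(-4)=1440, J_bb(1)=-540, J_bb(4)=864.
Local minima occur where both diagonal entries positive: (-1, -4), (-1, 4). Count: 2.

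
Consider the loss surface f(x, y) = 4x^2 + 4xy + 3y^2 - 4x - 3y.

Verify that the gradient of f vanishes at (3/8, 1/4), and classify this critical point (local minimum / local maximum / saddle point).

local minimum

∇f = (8x + 4y - 4, 4x + 6y - 3); substituting (3/8, 1/4) gives ∇f = (0, 0), so (3/8, 1/4) is indeed a critical point.
The Hessian of f is constant: H = [[8, 4], [4, 6]].
det(H) = 8·6 − 4² = 32.
det(H) > 0 and tr(H) = 14 > 0, so H is positive definite and the point is a local minimum.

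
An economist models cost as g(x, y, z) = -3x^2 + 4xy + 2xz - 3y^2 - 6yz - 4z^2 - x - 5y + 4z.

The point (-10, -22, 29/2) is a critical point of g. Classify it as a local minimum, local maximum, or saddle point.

local maximum

The Hessian is constant: H = [[-6, 4, 2], [4, -6, -6], [2, -6, -8]].
Leading principal minors: Δ₁ = -6, Δ₂ = 20, Δ₃ = -16.
The minors alternate sign starting negative (−, +, −), so H is negative definite: a local maximum.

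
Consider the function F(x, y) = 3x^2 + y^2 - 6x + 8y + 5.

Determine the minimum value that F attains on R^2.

-14

F(x,y) separates as P(x) + Q(y) + 5, so its minimum is min P + min Q + 5.
P'(x) = 6x - 6 vanishes at x ∈ {1}; Q'(y) = 2y + 8 vanishes at y ∈ {-4}.
Local minima of P (where P''>0): P(1)=-3. Local minima of Q: Q(-4)=-16.
So the global minimum of F is P(1) + Q(-4) + 5 = -3 − 16 + 5 = -14, attained at (1, -4).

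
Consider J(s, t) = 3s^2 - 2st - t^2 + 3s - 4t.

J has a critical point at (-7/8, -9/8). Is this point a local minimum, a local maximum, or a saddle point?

The Hessian of J is constant: H = [[6, -2], [-2, -2]].
det(H) = 6·(-2) − (-2)² = -16.
Since det(H) < 0, H is indefinite and the critical point is a saddle point.

saddle point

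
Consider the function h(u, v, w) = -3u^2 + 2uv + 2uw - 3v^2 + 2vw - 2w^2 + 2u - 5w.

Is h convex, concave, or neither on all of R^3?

concave

h is quadratic, so its Hessian is the constant matrix H = [[-6, 2, 2], [2, -6, 2], [2, 2, -4]].
Leading principal minors: -6, 32, -64.
Signs alternate −, +, − ⇒ H ≺ 0 ⇒ concave.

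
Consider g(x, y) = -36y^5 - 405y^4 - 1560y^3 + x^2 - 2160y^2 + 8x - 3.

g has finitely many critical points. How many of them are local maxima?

0

g separates as a function of x plus a function of y, so ∇g=0 decouples.
∂g/∂x = 2(x + 4) = 0 at x ∈ {-4}; ∂g/∂y = -180y(y + 2)(y + 3)(y + 4) = 0 at y ∈ {-4, -3, -2, 0}.
The Hessian is diagonal: diag(g_xx, g_yy). Second derivatives: g_xx(-4)=2; g_yy(-4)=1440, g_yy(-3)=-540, g_yy(-2)=720, g_yy(0)=-4320.
Local maxima occur where both diagonal entries negative: none. Count: 0.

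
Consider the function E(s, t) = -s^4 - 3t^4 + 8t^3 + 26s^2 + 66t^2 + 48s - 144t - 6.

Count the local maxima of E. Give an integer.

4

E separates as a function of s plus a function of t, so ∇E=0 decouples.
∂E/∂s = -4(s - 4)(s + 1)(s + 3) = 0 at s ∈ {-3, -1, 4}; ∂E/∂t = -12(t - 4)(t - 1)(t + 3) = 0 at t ∈ {-3, 1, 4}.
The Hessian is diagonal: diag(E_ss, E_tt). Second derivatives: E_ss(-3)=-56, E_ss(-1)=40, E_ss(4)=-140; E_tt(-3)=-336, E_tt(1)=144, E_tt(4)=-252.
Local maxima occur where both diagonal entries negative: (-3, -3), (-3, 4), (4, -3), (4, 4). Count: 4.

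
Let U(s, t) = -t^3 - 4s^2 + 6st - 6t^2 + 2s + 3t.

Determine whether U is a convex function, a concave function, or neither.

The term -t^3 is cubic, so the Hessian is not constant.
∂²U/∂t² = -6t - 12, which takes both signs as t varies (negative for sufficiently large t). A diagonal entry of the Hessian changing sign means the Hessian is neither positive- nor negative-semidefinite on all of R^2.

neither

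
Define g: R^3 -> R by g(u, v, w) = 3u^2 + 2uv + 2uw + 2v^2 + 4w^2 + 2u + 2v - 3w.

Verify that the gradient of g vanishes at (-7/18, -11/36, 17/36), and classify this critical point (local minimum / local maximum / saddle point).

local minimum

∇g = (6u + 2v + 2w + 2, 2u + 4v + 2, 2u + 8w - 3); substituting (-7/18, -11/36, 17/36) gives ∇g = (0, 0, 0), so (-7/18, -11/36, 17/36) is indeed a critical point.
The Hessian is constant: H = [[6, 2, 2], [2, 4, 0], [2, 0, 8]].
Leading principal minors: Δ₁ = 6, Δ₂ = 20, Δ₃ = 144.
All leading minors are positive, so H is positive definite: a local minimum.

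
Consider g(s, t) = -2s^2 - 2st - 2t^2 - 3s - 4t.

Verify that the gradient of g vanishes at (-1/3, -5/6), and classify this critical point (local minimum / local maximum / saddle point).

local maximum

∇g = (-4s - 2t - 3, -2s - 4t - 4); substituting (-1/3, -5/6) gives ∇g = (0, 0), so (-1/3, -5/6) is indeed a critical point.
The Hessian of g is constant: H = [[-4, -2], [-2, -4]].
det(H) = (-4)·(-4) − (-2)² = 12.
det(H) > 0 and tr(H) = -8 < 0, so H is negative definite and the point is a local maximum.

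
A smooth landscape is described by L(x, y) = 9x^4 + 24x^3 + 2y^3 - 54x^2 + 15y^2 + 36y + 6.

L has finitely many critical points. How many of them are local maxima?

1

L separates as a function of x plus a function of y, so ∇L=0 decouples.
∂L/∂x = 36x(x - 1)(x + 3) = 0 at x ∈ {-3, 0, 1}; ∂L/∂y = 6(y + 2)(y + 3) = 0 at y ∈ {-3, -2}.
The Hessian is diagonal: diag(L_xx, L_yy). Second derivatives: L_xx(-3)=432, L_xx(0)=-108, L_xx(1)=144; L_yy(-3)=-6, L_yy(-2)=6.
Local maxima occur where both diagonal entries negative: (0, -3). Count: 1.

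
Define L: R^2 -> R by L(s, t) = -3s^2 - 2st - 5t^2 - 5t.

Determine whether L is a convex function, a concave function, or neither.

L is quadratic, so its Hessian is the constant matrix H = [[-6, -2], [-2, -10]].
det(H) = 56, tr(H) = -16.
det(H) > 0 and tr(H) < 0, so H is negative definite everywhere: concave.

concave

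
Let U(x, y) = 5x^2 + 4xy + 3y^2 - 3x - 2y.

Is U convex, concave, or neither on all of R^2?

convex

U is quadratic, so its Hessian is the constant matrix H = [[10, 4], [4, 6]].
det(H) = 44, tr(H) = 16.
det(H) > 0 and tr(H) > 0, so H is positive definite everywhere: convex.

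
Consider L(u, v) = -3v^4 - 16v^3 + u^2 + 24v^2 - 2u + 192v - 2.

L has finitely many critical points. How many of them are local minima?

L separates as a function of u plus a function of v, so ∇L=0 decouples.
∂L/∂u = 2(u - 1) = 0 at u ∈ {1}; ∂L/∂v = -12(v - 2)(v + 2)(v + 4) = 0 at v ∈ {-4, -2, 2}.
The Hessian is diagonal: diag(L_uu, L_vv). Second derivatives: L_uu(1)=2; L_vv(-4)=-144, L_vv(-2)=96, L_vv(2)=-288.
Local minima occur where both diagonal entries positive: (1, -2). Count: 1.

1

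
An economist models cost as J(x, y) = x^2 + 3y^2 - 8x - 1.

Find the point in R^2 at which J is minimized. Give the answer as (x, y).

J(x,y) separates as P(x) + Q(y) − 1, so its minimum is min P + min Q − 1.
P'(x) = 2x - 8 vanishes at x ∈ {4}; Q'(y) = 6y vanishes at y ∈ {0}.
Local minima of P (where P''>0): P(4)=-16. Local minima of Q: Q(0)=0.
So the global minimum of J is P(4) + Q(0) − 1 = -16 + 0 − 1 = -17, attained at (4, 0).

(4, 0)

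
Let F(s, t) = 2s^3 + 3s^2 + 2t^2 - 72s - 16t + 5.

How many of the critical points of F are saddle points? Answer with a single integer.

1

F separates as a function of s plus a function of t, so ∇F=0 decouples.
∂F/∂s = 6(s - 3)(s + 4) = 0 at s ∈ {-4, 3}; ∂F/∂t = 4(t - 4) = 0 at t ∈ {4}.
The Hessian is diagonal: diag(F_ss, F_tt). Second derivatives: F_ss(-4)=-42, F_ss(3)=42; F_tt(4)=4.
Saddle points occur where the two diagonal entries have opposite signs: (-4, 4). Count: 1.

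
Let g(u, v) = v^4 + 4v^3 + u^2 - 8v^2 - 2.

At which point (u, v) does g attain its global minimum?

(0, -4)

g(u,v) separates as P(u) + Q(v) − 2, so its minimum is min P + min Q − 2.
P'(u) = 2u vanishes at u ∈ {0}; Q'(v) = 4v(v - 1)(v + 4) vanishes at v ∈ {-4, 0, 1}.
Local minima of P (where P''>0): P(0)=0. Local minima of Q: Q(-4)=-128, Q(1)=-3.
So the global minimum of g is P(0) + Q(-4) − 2 = 0 − 128 − 2 = -130, attained at (0, -4).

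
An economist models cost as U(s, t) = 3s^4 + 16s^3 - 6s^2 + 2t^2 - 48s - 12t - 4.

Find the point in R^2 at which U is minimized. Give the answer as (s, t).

U(s,t) separates as P(s) + Q(t) − 4, so its minimum is min P + min Q − 4.
P'(s) = 12(s - 1)(s + 1)(s + 4) vanishes at s ∈ {-4, -1, 1}; Q'(t) = 4(t - 3) vanishes at t ∈ {3}.
Local minima of P (where P''>0): P(-4)=-160, P(1)=-35. Local minima of Q: Q(3)=-18.
So the global minimum of U is P(-4) + Q(3) − 4 = -160 − 18 − 4 = -182, attained at (-4, 3).

(-4, 3)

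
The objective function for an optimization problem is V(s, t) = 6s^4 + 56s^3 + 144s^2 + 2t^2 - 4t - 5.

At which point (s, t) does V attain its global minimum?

V(s,t) separates as P(s) + Q(t) − 5, so its minimum is min P + min Q − 5.
P'(s) = 24s(s + 3)(s + 4) vanishes at s ∈ {-4, -3, 0}; Q'(t) = 4(t - 1) vanishes at t ∈ {1}.
Local minima of P (where P''>0): P(-4)=256, P(0)=0. Local minima of Q: Q(1)=-2.
So the global minimum of V is P(0) + Q(1) − 5 = 0 − 2 − 5 = -7, attained at (0, 1).

(0, 1)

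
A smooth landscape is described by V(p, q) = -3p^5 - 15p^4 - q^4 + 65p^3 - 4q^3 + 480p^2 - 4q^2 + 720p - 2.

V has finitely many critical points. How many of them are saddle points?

6

V separates as a function of p plus a function of q, so ∇V=0 decouples.
∂V/∂p = -15(p - 4)(p + 1)(p + 3)(p + 4) = 0 at p ∈ {-4, -3, -1, 4}; ∂V/∂q = -4q(q + 1)(q + 2) = 0 at q ∈ {-2, -1, 0}.
The Hessian is diagonal: diag(V_pp, V_qq). Second derivatives: V_pp(-4)=360, V_pp(-3)=-210, V_pp(-1)=450, V_pp(4)=-4200; V_qq(-2)=-8, V_qq(-1)=4, V_qq(0)=-8.
Saddle points occur where the two diagonal entries have opposite signs: (-4, -2), (-4, 0), (-3, -1), (-1, -2), (-1, 0), (4, -1). Count: 6.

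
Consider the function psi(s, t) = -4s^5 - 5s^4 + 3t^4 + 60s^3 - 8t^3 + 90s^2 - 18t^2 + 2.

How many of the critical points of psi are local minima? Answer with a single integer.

psi separates as a function of s plus a function of t, so ∇psi=0 decouples.
∂psi/∂s = -20s(s - 3)(s + 1)(s + 3) = 0 at s ∈ {-3, -1, 0, 3}; ∂psi/∂t = 12t(t - 3)(t + 1) = 0 at t ∈ {-1, 0, 3}.
The Hessian is diagonal: diag(psi_ss, psi_tt). Second derivatives: psi_ss(-3)=720, psi_ss(-1)=-160, psi_ss(0)=180, psi_ss(3)=-1440; psi_tt(-1)=48, psi_tt(0)=-36, psi_tt(3)=144.
Local minima occur where both diagonal entries positive: (-3, -1), (-3, 3), (0, -1), (0, 3). Count: 4.

4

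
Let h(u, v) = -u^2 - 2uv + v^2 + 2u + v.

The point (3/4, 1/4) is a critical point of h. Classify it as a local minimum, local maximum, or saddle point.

saddle point

The Hessian of h is constant: H = [[-2, -2], [-2, 2]].
det(H) = (-2)·2 − (-2)² = -8.
Since det(H) < 0, H is indefinite and the critical point is a saddle point.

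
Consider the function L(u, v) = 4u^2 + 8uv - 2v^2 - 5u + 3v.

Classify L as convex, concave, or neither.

L is quadratic, so its Hessian is the constant matrix H = [[8, 8], [8, -4]].
det(H) = -96, tr(H) = 4.
det(H) < 0, so H is indefinite: neither convex nor concave.

neither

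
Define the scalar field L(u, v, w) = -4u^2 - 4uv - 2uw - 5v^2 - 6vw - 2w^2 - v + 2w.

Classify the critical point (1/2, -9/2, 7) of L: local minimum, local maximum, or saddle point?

local maximum

The Hessian is constant: H = [[-8, -4, -2], [-4, -10, -6], [-2, -6, -4]].
Leading principal minors: Δ₁ = -8, Δ₂ = 64, Δ₃ = -24.
The minors alternate sign starting negative (−, +, −), so H is negative definite: a local maximum.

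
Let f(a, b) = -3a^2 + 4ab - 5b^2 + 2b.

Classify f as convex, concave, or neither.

f is quadratic, so its Hessian is the constant matrix H = [[-6, 4], [4, -10]].
det(H) = 44, tr(H) = -16.
det(H) > 0 and tr(H) < 0, so H is negative definite everywhere: concave.

concave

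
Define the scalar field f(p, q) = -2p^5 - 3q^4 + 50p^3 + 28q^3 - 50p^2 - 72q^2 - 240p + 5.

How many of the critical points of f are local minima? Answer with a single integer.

f separates as a function of p plus a function of q, so ∇f=0 decouples.
∂f/∂p = -10(p - 3)(p - 2)(p + 1)(p + 4) = 0 at p ∈ {-4, -1, 2, 3}; ∂f/∂q = -12q(q - 4)(q - 3) = 0 at q ∈ {0, 3, 4}.
The Hessian is diagonal: diag(f_pp, f_qq). Second derivatives: f_pp(-4)=1260, f_pp(-1)=-360, f_pp(2)=180, f_pp(3)=-280; f_qq(0)=-144, f_qq(3)=36, f_qq(4)=-48.
Local minima occur where both diagonal entries positive: (-4, 3), (2, 3). Count: 2.

2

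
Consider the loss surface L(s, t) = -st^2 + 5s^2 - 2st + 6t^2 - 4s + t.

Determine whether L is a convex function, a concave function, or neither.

neither

The term -st^2 is cubic, so the Hessian is not constant.
∂²L/∂t² = -2s + 12, which takes both signs as s varies (negative for sufficiently large s). A diagonal entry of the Hessian changing sign means the Hessian is neither positive- nor negative-semidefinite on all of R^2.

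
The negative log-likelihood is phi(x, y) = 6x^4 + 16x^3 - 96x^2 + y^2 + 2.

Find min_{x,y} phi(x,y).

phi(x,y) separates as P(x) + Q(y) + 2, so its minimum is min P + min Q + 2.
P'(x) = 24x(x - 2)(x + 4) vanishes at x ∈ {-4, 0, 2}; Q'(y) = 2y vanishes at y ∈ {0}.
Local minima of P (where P''>0): P(-4)=-1024, P(2)=-160. Local minima of Q: Q(0)=0.
So the global minimum of phi is P(-4) + Q(0) + 2 = -1024 + 0 + 2 = -1022, attained at (-4, 0).

-1022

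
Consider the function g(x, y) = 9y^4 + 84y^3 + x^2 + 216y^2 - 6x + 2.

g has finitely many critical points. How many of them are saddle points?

g separates as a function of x plus a function of y, so ∇g=0 decouples.
∂g/∂x = 2(x - 3) = 0 at x ∈ {3}; ∂g/∂y = 36y(y + 3)(y + 4) = 0 at y ∈ {-4, -3, 0}.
The Hessian is diagonal: diag(g_xx, g_yy). Second derivatives: g_xx(3)=2; g_yy(-4)=144, g_yy(-3)=-108, g_yy(0)=432.
Saddle points occur where the two diagonal entries have opposite signs: (3, -3). Count: 1.

1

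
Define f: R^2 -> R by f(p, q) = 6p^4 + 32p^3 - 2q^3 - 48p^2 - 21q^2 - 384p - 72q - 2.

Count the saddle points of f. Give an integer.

f separates as a function of p plus a function of q, so ∇f=0 decouples.
∂f/∂p = 24(p - 2)(p + 2)(p + 4) = 0 at p ∈ {-4, -2, 2}; ∂f/∂q = -6(q + 3)(q + 4) = 0 at q ∈ {-4, -3}.
The Hessian is diagonal: diag(f_pp, f_qq). Second derivatives: f_pp(-4)=288, f_pp(-2)=-192, f_pp(2)=576; f_qq(-4)=6, f_qq(-3)=-6.
Saddle points occur where the two diagonal entries have opposite signs: (-4, -3), (-2, -4), (2, -3). Count: 3.

3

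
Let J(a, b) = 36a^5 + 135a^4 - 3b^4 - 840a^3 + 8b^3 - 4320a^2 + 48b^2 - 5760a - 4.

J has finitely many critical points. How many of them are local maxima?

4

J separates as a function of a plus a function of b, so ∇J=0 decouples.
∂J/∂a = 180(a - 4)(a + 1)(a + 2)(a + 4) = 0 at a ∈ {-4, -2, -1, 4}; ∂J/∂b = -12b(b - 4)(b + 2) = 0 at b ∈ {-2, 0, 4}.
The Hessian is diagonal: diag(J_aa, J_bb). Second derivatives: J_aa(-4)=-8640, J_aa(-2)=2160, J_aa(-1)=-2700, J_aa(4)=43200; J_bb(-2)=-144, J_bb(0)=96, J_bb(4)=-288.
Local maxima occur where both diagonal entries negative: (-4, -2), (-4, 4), (-1, -2), (-1, 4). Count: 4.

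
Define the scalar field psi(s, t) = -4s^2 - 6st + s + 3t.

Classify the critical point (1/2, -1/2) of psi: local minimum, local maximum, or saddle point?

saddle point

The Hessian of psi is constant: H = [[-8, -6], [-6, 0]].
det(H) = (-8)·0 − (-6)² = -36.
Since det(H) < 0, H is indefinite and the critical point is a saddle point.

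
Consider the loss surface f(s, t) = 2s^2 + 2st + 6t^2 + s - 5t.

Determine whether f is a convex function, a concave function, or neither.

f is quadratic, so its Hessian is the constant matrix H = [[4, 2], [2, 12]].
det(H) = 44, tr(H) = 16.
det(H) > 0 and tr(H) > 0, so H is positive definite everywhere: convex.

convex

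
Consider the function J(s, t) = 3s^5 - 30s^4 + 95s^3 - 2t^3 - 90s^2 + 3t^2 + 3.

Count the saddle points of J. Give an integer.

4

J separates as a function of s plus a function of t, so ∇J=0 decouples.
∂J/∂s = 15s(s - 4)(s - 3)(s - 1) = 0 at s ∈ {0, 1, 3, 4}; ∂J/∂t = -6t(t - 1) = 0 at t ∈ {0, 1}.
The Hessian is diagonal: diag(J_ss, J_tt). Second derivatives: J_ss(0)=-180, J_ss(1)=90, J_ss(3)=-90, J_ss(4)=180; J_tt(0)=6, J_tt(1)=-6.
Saddle points occur where the two diagonal entries have opposite signs: (0, 0), (1, 1), (3, 0), (4, 1). Count: 4.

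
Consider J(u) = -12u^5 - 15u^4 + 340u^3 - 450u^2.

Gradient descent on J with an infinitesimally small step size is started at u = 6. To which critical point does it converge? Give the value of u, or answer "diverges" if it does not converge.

diverges

J'(u) = -60u(u - 3)(u - 1)(u + 5), so J'(6) = -59400.
Gradient descent moves in the -J' direction, i.e. u is increasing.
There is no critical point above u=6, and J' keeps the same sign, so the iterate runs off to +∞.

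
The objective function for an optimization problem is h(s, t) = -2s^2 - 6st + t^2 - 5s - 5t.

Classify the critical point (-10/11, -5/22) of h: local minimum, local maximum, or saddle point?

saddle point

The Hessian of h is constant: H = [[-4, -6], [-6, 2]].
det(H) = (-4)·2 − (-6)² = -44.
Since det(H) < 0, H is indefinite and the critical point is a saddle point.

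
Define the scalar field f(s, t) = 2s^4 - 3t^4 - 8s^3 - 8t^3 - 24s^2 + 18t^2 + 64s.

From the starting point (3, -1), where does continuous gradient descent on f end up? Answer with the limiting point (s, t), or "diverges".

f is separable, so gradient descent decouples: s follows -∂f/∂s, t follows -∂f/∂t.
∂f/∂s = 8(s - 4)(s - 1)(s + 2); at s=3 this is -80, so s increases.
∂f/∂t = -12t(t - 1)(t + 3); at t=-1 this is -48, so t increases.
s converges to its nearest critical value 4 (a local min of the s-part); t converges to 0. The iterate converges to (4, 0).

(4, 0)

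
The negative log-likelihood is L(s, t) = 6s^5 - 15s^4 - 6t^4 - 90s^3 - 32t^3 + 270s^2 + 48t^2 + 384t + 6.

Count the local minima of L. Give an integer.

2

L separates as a function of s plus a function of t, so ∇L=0 decouples.
∂L/∂s = 30s(s - 3)(s - 2)(s + 3) = 0 at s ∈ {-3, 0, 2, 3}; ∂L/∂t = -24(t - 2)(t + 2)(t + 4) = 0 at t ∈ {-4, -2, 2}.
The Hessian is diagonal: diag(L_ss, L_tt). Second derivatives: L_ss(-3)=-2700, L_ss(0)=540, L_ss(2)=-300, L_ss(3)=540; L_tt(-4)=-288, L_tt(-2)=192, L_tt(2)=-576.
Local minima occur where both diagonal entries positive: (0, -2), (3, -2). Count: 2.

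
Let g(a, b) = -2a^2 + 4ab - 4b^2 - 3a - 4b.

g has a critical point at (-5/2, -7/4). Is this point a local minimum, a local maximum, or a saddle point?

The Hessian of g is constant: H = [[-4, 4], [4, -8]].
det(H) = (-4)·(-8) − 4² = 16.
det(H) > 0 and tr(H) = -12 < 0, so H is negative definite and the point is a local maximum.

local maximum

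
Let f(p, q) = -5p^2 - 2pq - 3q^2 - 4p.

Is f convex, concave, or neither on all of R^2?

concave

f is quadratic, so its Hessian is the constant matrix H = [[-10, -2], [-2, -6]].
det(H) = 56, tr(H) = -16.
det(H) > 0 and tr(H) < 0, so H is negative definite everywhere: concave.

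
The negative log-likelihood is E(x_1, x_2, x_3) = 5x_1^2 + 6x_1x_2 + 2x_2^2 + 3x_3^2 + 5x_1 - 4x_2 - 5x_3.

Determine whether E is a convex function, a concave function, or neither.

convex

E is quadratic, so its Hessian is the constant matrix H = [[10, 6, 0], [6, 4, 0], [0, 0, 6]].
Leading principal minors: 10, 4, 24.
All positive ⇒ H ≻ 0 ⇒ convex.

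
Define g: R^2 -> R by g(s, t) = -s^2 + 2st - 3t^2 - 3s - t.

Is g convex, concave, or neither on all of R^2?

concave

g is quadratic, so its Hessian is the constant matrix H = [[-2, 2], [2, -6]].
det(H) = 8, tr(H) = -8.
det(H) > 0 and tr(H) < 0, so H is negative definite everywhere: concave.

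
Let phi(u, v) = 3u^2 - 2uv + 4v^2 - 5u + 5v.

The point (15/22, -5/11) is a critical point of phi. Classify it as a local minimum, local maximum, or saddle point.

The Hessian of phi is constant: H = [[6, -2], [-2, 8]].
det(H) = 6·8 − (-2)² = 44.
det(H) > 0 and tr(H) = 14 > 0, so H is positive definite and the point is a local minimum.

local minimum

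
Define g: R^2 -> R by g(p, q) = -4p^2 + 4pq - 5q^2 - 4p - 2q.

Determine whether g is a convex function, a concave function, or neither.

g is quadratic, so its Hessian is the constant matrix H = [[-8, 4], [4, -10]].
det(H) = 64, tr(H) = -18.
det(H) > 0 and tr(H) < 0, so H is negative definite everywhere: concave.

concave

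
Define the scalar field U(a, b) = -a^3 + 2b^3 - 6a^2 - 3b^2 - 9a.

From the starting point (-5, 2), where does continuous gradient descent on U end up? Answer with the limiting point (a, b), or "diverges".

U is separable, so gradient descent decouples: a follows -∂U/∂a, b follows -∂U/∂b.
∂U/∂a = -3(a + 1)(a + 3); at a=-5 this is -24, so a increases.
∂U/∂b = 6b(b - 1); at b=2 this is 12, so b decreases.
a converges to its nearest critical value -3 (a local min of the a-part); b converges to 1. The iterate converges to (-3, 1).

(-3, 1)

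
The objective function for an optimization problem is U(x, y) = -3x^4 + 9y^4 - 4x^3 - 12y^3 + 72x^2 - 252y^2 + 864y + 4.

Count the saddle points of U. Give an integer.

5

U separates as a function of x plus a function of y, so ∇U=0 decouples.
∂U/∂x = -12x(x - 3)(x + 4) = 0 at x ∈ {-4, 0, 3}; ∂U/∂y = 36(y - 3)(y - 2)(y + 4) = 0 at y ∈ {-4, 2, 3}.
The Hessian is diagonal: diag(U_xx, U_yy). Second derivatives: U_xx(-4)=-336, U_xx(0)=144, U_xx(3)=-252; U_yy(-4)=1512, U_yy(2)=-216, U_yy(3)=252.
Saddle points occur where the two diagonal entries have opposite signs: (-4, -4), (-4, 3), (0, 2), (3, -4), (3, 3). Count: 5.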